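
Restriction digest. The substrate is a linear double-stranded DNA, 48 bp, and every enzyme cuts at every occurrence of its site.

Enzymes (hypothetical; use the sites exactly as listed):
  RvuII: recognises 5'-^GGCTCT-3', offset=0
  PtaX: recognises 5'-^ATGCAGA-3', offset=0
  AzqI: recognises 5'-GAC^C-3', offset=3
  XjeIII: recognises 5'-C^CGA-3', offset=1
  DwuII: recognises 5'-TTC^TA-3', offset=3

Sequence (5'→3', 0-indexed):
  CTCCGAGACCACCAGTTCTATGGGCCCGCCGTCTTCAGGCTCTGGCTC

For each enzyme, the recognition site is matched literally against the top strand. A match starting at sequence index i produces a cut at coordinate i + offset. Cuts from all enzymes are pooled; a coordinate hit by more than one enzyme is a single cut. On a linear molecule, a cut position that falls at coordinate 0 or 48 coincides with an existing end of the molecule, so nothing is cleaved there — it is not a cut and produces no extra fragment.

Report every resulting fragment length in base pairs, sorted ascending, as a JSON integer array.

Site scan:
  RvuII GGCTCT/0: at [37] ⇒ [37]
  PtaX (ATGCAGA, off=0): no sites
  AzqI GACC/3: at [6] ⇒ [9]
  XjeIII CCGA/1: at [2] ⇒ [3]
  DwuII TTCTA/3: at [15] ⇒ [18]

All cut coordinates (distinct, sorted): [3, 9, 18, 37]

Fragments:
  [0,3): 3 bp
  [3,9): 6 bp
  [9,18): 9 bp
  [18,37): 19 bp
  [37,48): 11 bp

[3,6,9,11,19]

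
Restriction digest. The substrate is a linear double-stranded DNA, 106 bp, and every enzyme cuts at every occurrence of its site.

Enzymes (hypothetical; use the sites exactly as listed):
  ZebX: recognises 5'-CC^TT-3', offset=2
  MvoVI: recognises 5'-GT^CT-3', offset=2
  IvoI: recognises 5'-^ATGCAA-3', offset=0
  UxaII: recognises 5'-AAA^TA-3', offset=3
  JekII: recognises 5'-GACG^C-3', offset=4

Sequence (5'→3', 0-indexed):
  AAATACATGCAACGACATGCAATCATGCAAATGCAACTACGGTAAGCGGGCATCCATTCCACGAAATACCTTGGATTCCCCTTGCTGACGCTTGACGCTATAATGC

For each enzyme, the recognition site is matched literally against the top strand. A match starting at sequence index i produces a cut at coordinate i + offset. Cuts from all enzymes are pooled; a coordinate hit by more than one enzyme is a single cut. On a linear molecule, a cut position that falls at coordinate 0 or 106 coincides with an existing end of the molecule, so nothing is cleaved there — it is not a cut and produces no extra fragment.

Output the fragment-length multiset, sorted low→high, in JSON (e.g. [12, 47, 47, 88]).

Site scan:
  ZebX CCTT/2: at [68, 79] ⇒ [70, 81]
  MvoVI (GTCT, off=2): no sites
  IvoI ATGCAA/0: at [6, 16, 24, 30] ⇒ [6, 16, 24, 30]
  UxaII AAATA/3: at [0, 63] ⇒ [3, 66]
  JekII GACGC/4: at [86, 93] ⇒ [90, 97]

Pooled cuts: [3, 6, 16, 24, 30, 66, 70, 81, 90, 97]

Fragment lengths:
  [0,3): 3 bp
  [3,6): 3 bp
  [6,16): 10 bp
  [16,24): 8 bp
  [24,30): 6 bp
  [30,66): 36 bp
  [66,70): 4 bp
  [70,81): 11 bp
  [81,90): 9 bp
  [90,97): 7 bp
  [97,106): 9 bp

[3,3,4,6,7,8,9,9,10,11,36]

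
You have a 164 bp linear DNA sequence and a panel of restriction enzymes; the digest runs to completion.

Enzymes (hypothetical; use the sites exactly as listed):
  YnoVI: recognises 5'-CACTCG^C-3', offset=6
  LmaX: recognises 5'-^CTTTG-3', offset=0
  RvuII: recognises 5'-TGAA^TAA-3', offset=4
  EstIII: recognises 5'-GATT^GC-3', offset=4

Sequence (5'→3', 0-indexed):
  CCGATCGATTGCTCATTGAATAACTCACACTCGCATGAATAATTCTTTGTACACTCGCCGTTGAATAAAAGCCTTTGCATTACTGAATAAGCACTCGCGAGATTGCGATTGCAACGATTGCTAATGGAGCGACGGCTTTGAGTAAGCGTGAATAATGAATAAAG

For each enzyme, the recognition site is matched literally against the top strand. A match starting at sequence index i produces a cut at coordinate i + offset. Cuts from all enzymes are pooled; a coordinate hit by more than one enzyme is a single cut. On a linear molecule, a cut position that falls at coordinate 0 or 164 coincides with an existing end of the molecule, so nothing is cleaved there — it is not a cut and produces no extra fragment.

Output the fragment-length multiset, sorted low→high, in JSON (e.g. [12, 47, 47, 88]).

Scan for sites:
  YnoVI CACTCGC/6: at [27, 51, 91] ⇒ [33, 57, 97]
  LmaX CTTTG/0: at [44, 72, 135] ⇒ [44, 72, 135]
  RvuII TGAATAA/4: at [16, 35, 61, 83, 148, 155] ⇒ [20, 39, 65, 87, 152, 159]
  EstIII GATTGC/4: at [6, 100, 106, 115] ⇒ [10, 104, 110, 119]

All cut coordinates (distinct, sorted): [10, 20, 33, 39, 44, 57, 65, 72, 87, 97, 104, 110, 119, 135, 152, 159]

Fragment lengths:
  [0,10): 10 bp
  [10,20): 10 bp
  [20,33): 13 bp
  [33,39): 6 bp
  [39,44): 5 bp
  [44,57): 13 bp
  [57,65): 8 bp
  [65,72): 7 bp
  [72,87): 15 bp
  [87,97): 10 bp
  [97,104): 7 bp
  [104,110): 6 bp
  [110,119): 9 bp
  [119,135): 16 bp
  [135,152): 17 bp
  [152,159): 7 bp
  [159,164): 5 bp

[5,5,6,6,7,7,7,8,9,10,10,10,13,13,15,16,17]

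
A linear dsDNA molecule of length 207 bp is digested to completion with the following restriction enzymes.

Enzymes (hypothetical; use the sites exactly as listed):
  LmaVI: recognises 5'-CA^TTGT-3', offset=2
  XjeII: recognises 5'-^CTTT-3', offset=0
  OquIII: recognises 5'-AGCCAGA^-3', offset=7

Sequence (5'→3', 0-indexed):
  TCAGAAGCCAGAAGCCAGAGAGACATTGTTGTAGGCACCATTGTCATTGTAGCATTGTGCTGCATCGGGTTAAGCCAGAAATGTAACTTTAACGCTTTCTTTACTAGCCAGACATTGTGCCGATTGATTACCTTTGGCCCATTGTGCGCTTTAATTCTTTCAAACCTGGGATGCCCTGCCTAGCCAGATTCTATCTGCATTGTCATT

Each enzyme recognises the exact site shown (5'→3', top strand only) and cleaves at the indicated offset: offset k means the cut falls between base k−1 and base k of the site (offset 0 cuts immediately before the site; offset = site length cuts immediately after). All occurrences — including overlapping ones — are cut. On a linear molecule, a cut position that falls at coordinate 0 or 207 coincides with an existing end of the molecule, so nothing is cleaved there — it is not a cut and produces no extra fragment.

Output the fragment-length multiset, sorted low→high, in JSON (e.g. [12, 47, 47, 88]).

Per-enzyme occurrences:
  LmaVI (CATTGT, off=2): starts [23, 38, 44, 52, 112, 139, 197] → cuts [25, 40, 46, 54, 114, 141, 199]
  XjeII (CTTT, off=0): starts [86, 94, 98, 131, 148, 156] → cuts [86, 94, 98, 131, 148, 156]
  OquIII (AGCCAGA, off=7): starts [5, 12, 72, 105, 181] → cuts [12, 19, 79, 112, 188]

All cut coordinates (distinct, sorted): [12, 19, 25, 40, 46, 54, 79, 86, 94, 98, 112, 114, 131, 141, 148, 156, 188, 199]

Fragments:
  [0,12): 12 bp
  [12,19): 7 bp
  [19,25): 6 bp
  [25,40): 15 bp
  [40,46): 6 bp
  [46,54): 8 bp
  [54,79): 25 bp
  [79,86): 7 bp
  [86,94): 8 bp
  [94,98): 4 bp
  [98,112): 14 bp
  [112,114): 2 bp
  [114,131): 17 bp
  [131,141): 10 bp
  [141,148): 7 bp
  [148,156): 8 bp
  [156,188): 32 bp
  [188,199): 11 bp
  [199,207): 8 bp

[2,4,6,6,7,7,7,8,8,8,8,10,11,12,14,15,17,25,32]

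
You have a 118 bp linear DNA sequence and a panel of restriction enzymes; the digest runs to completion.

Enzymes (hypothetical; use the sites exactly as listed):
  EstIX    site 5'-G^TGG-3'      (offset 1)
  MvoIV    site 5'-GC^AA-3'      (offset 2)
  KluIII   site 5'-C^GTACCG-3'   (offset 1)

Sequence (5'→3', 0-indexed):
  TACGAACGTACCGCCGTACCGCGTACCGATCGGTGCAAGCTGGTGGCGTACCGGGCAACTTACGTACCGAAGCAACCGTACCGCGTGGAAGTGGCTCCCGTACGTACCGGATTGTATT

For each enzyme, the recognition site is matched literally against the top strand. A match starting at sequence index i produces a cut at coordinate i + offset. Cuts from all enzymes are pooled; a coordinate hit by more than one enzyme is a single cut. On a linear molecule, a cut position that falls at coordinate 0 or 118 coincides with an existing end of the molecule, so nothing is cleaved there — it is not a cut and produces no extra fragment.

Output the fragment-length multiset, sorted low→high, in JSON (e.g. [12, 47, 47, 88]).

[4,4,6,7,7,7,7,8,8,9,10,12,14,15]

Site scan:
  EstIX GTGG/1: at [42, 84, 90] ⇒ [43, 85, 91]
  MvoIV GCAA/2: at [34, 54, 71] ⇒ [36, 56, 73]
  KluIII CGTACCG/1: at [6, 14, 21, 46, 62, 76, 102] ⇒ [7, 15, 22, 47, 63, 77, 103]

All cut coordinates (distinct, sorted): [7, 15, 22, 36, 43, 47, 56, 63, 73, 77, 85, 91, 103]

Fragments:
  [0,7): 7 bp
  [7,15): 8 bp
  [15,22): 7 bp
  [22,36): 14 bp
  [36,43): 7 bp
  [43,47): 4 bp
  [47,56): 9 bp
  [56,63): 7 bp
  [63,73): 10 bp
  [73,77): 4 bp
  [77,85): 8 bp
  [85,91): 6 bp
  [91,103): 12 bp
  [103,118): 15 bp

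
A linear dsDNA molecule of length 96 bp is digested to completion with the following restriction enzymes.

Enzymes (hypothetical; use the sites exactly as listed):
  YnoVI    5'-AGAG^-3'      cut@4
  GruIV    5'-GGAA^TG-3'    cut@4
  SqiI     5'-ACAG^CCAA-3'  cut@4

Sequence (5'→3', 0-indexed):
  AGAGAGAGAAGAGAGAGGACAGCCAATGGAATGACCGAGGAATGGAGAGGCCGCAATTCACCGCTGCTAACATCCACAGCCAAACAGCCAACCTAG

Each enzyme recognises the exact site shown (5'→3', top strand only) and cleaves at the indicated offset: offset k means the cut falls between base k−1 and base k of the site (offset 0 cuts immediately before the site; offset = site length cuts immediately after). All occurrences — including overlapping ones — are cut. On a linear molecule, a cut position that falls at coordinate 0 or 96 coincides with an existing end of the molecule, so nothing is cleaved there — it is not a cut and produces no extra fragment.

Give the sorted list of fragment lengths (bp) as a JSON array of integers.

[2,2,2,2,4,5,5,7,8,9,9,11,30]

Per-enzyme occurrences:
  YnoVI AGAG/4: at [0, 2, 4, 9, 11, 13, 45] ⇒ [4, 6, 8, 13, 15, 17, 49]
  GruIV GGAATG/4: at [27, 38] ⇒ [31, 42]
  SqiI ACAGCCAA/4: at [18, 75, 83] ⇒ [22, 79, 87]

All cut coordinates (distinct, sorted): [4, 6, 8, 13, 15, 17, 22, 31, 42, 49, 79, 87]

Fragments:
  [0,4): 4 bp
  [4,6): 2 bp
  [6,8): 2 bp
  [8,13): 5 bp
  [13,15): 2 bp
  [15,17): 2 bp
  [17,22): 5 bp
  [22,31): 9 bp
  [31,42): 11 bp
  [42,49): 7 bp
  [49,79): 30 bp
  [79,87): 8 bp
  [87,96): 9 bp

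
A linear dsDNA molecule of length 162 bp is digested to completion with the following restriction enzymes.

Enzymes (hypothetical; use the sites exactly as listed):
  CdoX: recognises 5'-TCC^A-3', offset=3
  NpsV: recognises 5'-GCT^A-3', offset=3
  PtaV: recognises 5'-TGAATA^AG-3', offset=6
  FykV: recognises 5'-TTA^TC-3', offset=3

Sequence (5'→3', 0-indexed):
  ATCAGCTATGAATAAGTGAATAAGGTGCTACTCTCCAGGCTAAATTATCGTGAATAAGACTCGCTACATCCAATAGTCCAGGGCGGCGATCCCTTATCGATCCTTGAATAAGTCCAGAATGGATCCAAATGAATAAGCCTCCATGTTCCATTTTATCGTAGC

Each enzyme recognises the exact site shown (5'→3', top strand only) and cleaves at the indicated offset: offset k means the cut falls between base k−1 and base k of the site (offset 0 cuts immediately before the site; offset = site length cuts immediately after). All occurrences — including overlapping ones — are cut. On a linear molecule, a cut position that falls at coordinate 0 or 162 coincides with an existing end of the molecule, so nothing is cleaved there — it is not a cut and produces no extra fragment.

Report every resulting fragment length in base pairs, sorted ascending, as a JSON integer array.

Site scan:
  CdoX TCCA/3: at [33, 68, 76, 112, 123, 139, 146] ⇒ [36, 71, 79, 115, 126, 142, 149]
  NpsV GCTA/3: at [4, 26, 38, 62] ⇒ [7, 29, 41, 65]
  PtaV TGAATAAG/6: at [8, 16, 50, 104, 129] ⇒ [14, 22, 56, 110, 135]
  FykV TTATC/3: at [44, 93, 152] ⇒ [47, 96, 155]

Pooled cuts: [7, 14, 22, 29, 36, 41, 47, 56, 65, 71, 79, 96, 110, 115, 126, 135, 142, 149, 155]

Fragment lengths:
  [0,7): 7 bp
  [7,14): 7 bp
  [14,22): 8 bp
  [22,29): 7 bp
  [29,36): 7 bp
  [36,41): 5 bp
  [41,47): 6 bp
  [47,56): 9 bp
  [56,65): 9 bp
  [65,71): 6 bp
  [71,79): 8 bp
  [79,96): 17 bp
  [96,110): 14 bp
  [110,115): 5 bp
  [115,126): 11 bp
  [126,135): 9 bp
  [135,142): 7 bp
  [142,149): 7 bp
  [149,155): 6 bp
  [155,162): 7 bp

[5,5,6,6,6,7,7,7,7,7,7,7,8,8,9,9,9,11,14,17]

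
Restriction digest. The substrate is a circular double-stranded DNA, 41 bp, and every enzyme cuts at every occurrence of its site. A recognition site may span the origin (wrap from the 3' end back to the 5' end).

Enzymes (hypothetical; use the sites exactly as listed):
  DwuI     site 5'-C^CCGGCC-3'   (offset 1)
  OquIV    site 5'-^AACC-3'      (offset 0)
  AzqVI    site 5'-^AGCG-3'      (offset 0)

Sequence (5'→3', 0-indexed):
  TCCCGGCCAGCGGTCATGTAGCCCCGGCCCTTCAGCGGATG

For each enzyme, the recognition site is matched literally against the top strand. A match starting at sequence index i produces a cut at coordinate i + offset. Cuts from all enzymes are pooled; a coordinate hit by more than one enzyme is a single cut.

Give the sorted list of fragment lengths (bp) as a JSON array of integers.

Site scan:
  DwuI (CCCGGCC, off=1): starts [1, 22] → cuts [2, 23]
  OquIV (AACC, off=0): no sites
  AzqVI (AGCG, off=0): starts [8, 33] → cuts [8, 33]

Pooled cuts: [2, 8, 23, 33]

Fragments:
  2→8: 6 bp
  8→23: 15 bp
  23→33: 10 bp
  33→2 (wrap): 41-33+2 = 10 bp

[6,10,10,15]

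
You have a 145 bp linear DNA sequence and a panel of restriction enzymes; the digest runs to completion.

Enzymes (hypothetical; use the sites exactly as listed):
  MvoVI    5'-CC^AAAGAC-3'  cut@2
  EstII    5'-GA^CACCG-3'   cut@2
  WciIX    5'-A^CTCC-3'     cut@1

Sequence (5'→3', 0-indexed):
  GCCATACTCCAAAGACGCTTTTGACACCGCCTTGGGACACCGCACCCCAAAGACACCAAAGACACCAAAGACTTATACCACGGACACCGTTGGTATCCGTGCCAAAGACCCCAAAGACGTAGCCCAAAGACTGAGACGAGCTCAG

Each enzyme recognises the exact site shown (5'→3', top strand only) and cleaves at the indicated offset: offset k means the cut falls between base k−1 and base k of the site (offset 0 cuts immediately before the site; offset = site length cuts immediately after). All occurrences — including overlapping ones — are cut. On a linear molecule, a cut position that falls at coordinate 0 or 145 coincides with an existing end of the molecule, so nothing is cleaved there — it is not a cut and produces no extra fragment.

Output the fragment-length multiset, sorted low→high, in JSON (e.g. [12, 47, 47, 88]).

Per-enzyme occurrences:
  MvoVI (CCAAAGAC, off=2): starts [8, 46, 55, 64, 101, 110, 123] → cuts [10, 48, 57, 66, 103, 112, 125]
  EstII (GACACCG, off=2): starts [22, 35, 82] → cuts [24, 37, 84]
  WciIX (ACTCC, off=1): starts [5] → cuts [6]

Pooled cuts: [6, 10, 24, 37, 48, 57, 66, 84, 103, 112, 125]

Fragments:
  [0,6): 6 bp
  [6,10): 4 bp
  [10,24): 14 bp
  [24,37): 13 bp
  [37,48): 11 bp
  [48,57): 9 bp
  [57,66): 9 bp
  [66,84): 18 bp
  [84,103): 19 bp
  [103,112): 9 bp
  [112,125): 13 bp
  [125,145): 20 bp

[4,6,9,9,9,11,13,13,14,18,19,20]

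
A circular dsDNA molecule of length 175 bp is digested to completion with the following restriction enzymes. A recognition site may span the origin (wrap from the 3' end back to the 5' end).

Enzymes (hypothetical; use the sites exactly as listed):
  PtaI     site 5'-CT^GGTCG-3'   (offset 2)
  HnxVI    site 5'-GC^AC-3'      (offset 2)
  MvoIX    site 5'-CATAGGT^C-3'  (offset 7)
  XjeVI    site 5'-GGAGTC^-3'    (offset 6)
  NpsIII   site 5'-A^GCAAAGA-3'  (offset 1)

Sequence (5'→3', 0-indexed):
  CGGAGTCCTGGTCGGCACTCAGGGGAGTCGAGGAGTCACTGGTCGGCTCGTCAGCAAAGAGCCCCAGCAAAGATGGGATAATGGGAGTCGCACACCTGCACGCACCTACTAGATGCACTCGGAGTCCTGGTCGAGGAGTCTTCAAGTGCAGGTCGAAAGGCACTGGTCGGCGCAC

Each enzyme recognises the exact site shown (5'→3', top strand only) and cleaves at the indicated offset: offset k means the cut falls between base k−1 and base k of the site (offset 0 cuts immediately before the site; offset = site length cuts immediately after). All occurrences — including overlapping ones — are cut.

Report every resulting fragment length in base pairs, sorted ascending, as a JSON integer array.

Per-enzyme occurrences:
  PtaI CTGGTCG/2: at [7, 38, 126, 162] ⇒ [9, 40, 128, 164]
  HnxVI GCAC/2: at [14, 89, 97, 101, 114, 159, 171] ⇒ [16, 91, 99, 103, 116, 161, 173]
  MvoIX (CATAGGTC, off=7): no sites
  XjeVI GGAGTC/6: at [1, 23, 31, 83, 120, 134] ⇒ [7, 29, 37, 89, 126, 140]
  NpsIII AGCAAAGA/1: at [52, 65] ⇒ [53, 66]

Pooled cuts: [7, 9, 16, 29, 37, 40, 53, 66, 89, 91, 99, 103, 116, 126, 128, 140, 161, 164, 173]

Fragment lengths:
  7→9: 2 bp
  9→16: 7 bp
  16→29: 13 bp
  29→37: 8 bp
  37→40: 3 bp
  40→53: 13 bp
  53→66: 13 bp
  66→89: 23 bp
  89→91: 2 bp
  91→99: 8 bp
  99→103: 4 bp
  103→116: 13 bp
  116→126: 10 bp
  126→128: 2 bp
  128→140: 12 bp
  140→161: 21 bp
  161→164: 3 bp
  164→173: 9 bp
  173→7 (wrap): 175-173+7 = 9 bp

[2,2,2,3,3,4,7,8,8,9,9,10,12,13,13,13,13,21,23]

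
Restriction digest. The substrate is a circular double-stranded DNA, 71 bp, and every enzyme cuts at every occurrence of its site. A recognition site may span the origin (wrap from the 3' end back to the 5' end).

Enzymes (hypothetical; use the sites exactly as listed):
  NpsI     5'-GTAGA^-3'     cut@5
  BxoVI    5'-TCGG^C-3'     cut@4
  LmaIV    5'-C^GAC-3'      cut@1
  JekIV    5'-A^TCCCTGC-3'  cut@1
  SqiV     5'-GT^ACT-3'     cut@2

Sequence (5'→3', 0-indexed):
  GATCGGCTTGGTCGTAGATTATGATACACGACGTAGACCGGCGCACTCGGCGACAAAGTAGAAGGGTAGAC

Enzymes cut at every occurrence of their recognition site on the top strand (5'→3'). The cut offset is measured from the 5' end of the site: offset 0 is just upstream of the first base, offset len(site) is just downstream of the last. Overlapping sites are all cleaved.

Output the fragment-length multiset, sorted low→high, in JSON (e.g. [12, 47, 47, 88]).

Per-enzyme occurrences:
  NpsI GTAGA/5: at [13, 32, 57, 65] ⇒ [18, 37, 62, 70]
  BxoVI TCGGC/4: at [2, 46] ⇒ [6, 50]
  LmaIV CGAC/1: at [28, 50] ⇒ [29, 51]
  JekIV (ATCCCTGC, off=1): no sites
  SqiV (GTACT, off=2): no sites

All cut coordinates (distinct, sorted): [6, 18, 29, 37, 50, 51, 62, 70]

Fragments:
  6→18: 12 bp
  18→29: 11 bp
  29→37: 8 bp
  37→50: 13 bp
  50→51: 1 bp
  51→62: 11 bp
  62→70: 8 bp
  70→6 (wrap): 71-70+6 = 7 bp

[1,7,8,8,11,11,12,13]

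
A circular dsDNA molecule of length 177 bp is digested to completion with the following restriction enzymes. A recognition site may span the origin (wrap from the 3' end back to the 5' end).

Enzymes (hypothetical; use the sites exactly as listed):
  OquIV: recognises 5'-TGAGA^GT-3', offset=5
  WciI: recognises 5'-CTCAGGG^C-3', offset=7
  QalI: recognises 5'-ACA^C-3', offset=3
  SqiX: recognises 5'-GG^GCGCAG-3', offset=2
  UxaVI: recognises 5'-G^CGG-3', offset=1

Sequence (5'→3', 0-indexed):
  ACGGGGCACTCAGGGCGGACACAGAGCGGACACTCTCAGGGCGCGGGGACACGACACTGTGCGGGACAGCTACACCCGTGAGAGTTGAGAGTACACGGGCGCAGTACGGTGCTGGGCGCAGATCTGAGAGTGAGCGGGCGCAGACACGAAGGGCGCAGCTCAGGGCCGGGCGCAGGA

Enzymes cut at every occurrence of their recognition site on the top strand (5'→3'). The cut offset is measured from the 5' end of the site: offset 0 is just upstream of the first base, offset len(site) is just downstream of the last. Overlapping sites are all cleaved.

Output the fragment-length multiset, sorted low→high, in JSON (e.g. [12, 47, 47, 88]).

Per-enzyme occurrences:
  OquIV (TGAGAGT, off=5): starts [78, 85, 124] → cuts [83, 90, 129]
  WciI (CTCAGGGC, off=7): starts [8, 34, 158] → cuts [15, 41, 165]
  QalI (ACAC, off=3): starts [18, 29, 48, 53, 71, 92, 143] → cuts [21, 32, 51, 56, 74, 95, 146]
  SqiX (GGGCGCAG, off=2): starts [96, 113, 135, 150, 167] → cuts [98, 115, 137, 152, 169]
  UxaVI (GCGG, off=1): starts [14, 25, 42, 60, 133] → cuts [15, 26, 43, 61, 134]

Pooled cuts: [15, 21, 26, 32, 41, 43, 51, 56, 61, 74, 83, 90, 95, 98, 115, 129, 134, 137, 146, 152, 165, 169]

Fragments:
  15→21: 6 bp
  21→26: 5 bp
  26→32: 6 bp
  32→41: 9 bp
  41→43: 2 bp
  43→51: 8 bp
  51→56: 5 bp
  56→61: 5 bp
  61→74: 13 bp
  74→83: 9 bp
  83→90: 7 bp
  90→95: 5 bp
  95→98: 3 bp
  98→115: 17 bp
  115→129: 14 bp
  129→134: 5 bp
  134→137: 3 bp
  137→146: 9 bp
  146→152: 6 bp
  152→165: 13 bp
  165→169: 4 bp
  169→15 (wrap): 177-169+15 = 23 bp

[2,3,3,4,5,5,5,5,5,6,6,6,7,8,9,9,9,13,13,14,17,23]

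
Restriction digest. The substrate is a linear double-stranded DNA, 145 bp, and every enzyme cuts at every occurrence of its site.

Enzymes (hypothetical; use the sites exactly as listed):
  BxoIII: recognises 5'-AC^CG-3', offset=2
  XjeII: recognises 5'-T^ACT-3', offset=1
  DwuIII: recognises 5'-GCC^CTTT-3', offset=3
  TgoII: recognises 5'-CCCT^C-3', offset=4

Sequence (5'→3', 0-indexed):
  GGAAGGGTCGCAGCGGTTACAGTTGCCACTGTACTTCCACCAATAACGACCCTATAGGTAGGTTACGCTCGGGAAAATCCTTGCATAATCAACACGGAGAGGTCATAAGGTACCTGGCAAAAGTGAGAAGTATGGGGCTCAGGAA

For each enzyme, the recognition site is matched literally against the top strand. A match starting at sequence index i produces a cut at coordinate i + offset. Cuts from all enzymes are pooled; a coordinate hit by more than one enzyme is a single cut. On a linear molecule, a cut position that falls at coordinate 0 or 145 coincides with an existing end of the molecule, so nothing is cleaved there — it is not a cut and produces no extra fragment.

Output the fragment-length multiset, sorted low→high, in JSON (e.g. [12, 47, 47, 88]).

Scan for sites:
  BxoIII (ACCG, off=2): no sites
  XjeII TACT/1: at [31] ⇒ [32]
  DwuIII (GCCCTTT, off=3): no sites
  TgoII (CCCTC, off=4): no sites

Pooled cuts: [32]

Fragment lengths:
  [0,32): 32 bp
  [32,145): 113 bp

[32,113]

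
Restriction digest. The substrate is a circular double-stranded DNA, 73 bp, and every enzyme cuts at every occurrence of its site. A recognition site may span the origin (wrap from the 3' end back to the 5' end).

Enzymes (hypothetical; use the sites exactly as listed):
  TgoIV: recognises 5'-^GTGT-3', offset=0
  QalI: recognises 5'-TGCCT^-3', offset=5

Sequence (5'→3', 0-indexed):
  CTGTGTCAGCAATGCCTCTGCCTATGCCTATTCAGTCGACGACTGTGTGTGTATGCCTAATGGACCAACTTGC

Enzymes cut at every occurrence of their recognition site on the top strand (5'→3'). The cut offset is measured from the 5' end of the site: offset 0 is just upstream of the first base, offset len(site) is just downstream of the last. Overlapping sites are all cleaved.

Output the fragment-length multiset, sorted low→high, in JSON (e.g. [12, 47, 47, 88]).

Site scan:
  TgoIV GTGT/0: at [2, 44, 46, 48] ⇒ [2, 44, 46, 48]
  QalI TGCCT/5: at [12, 18, 24, 53, 70] ⇒ [2, 17, 23, 29, 58]

All cut coordinates (distinct, sorted): [2, 17, 23, 29, 44, 46, 48, 58]

Fragments:
  2→17: 15 bp
  17→23: 6 bp
  23→29: 6 bp
  29→44: 15 bp
  44→46: 2 bp
  46→48: 2 bp
  48→58: 10 bp
  58→2 (wrap): 73-58+2 = 17 bp

[2,2,6,6,10,15,15,17]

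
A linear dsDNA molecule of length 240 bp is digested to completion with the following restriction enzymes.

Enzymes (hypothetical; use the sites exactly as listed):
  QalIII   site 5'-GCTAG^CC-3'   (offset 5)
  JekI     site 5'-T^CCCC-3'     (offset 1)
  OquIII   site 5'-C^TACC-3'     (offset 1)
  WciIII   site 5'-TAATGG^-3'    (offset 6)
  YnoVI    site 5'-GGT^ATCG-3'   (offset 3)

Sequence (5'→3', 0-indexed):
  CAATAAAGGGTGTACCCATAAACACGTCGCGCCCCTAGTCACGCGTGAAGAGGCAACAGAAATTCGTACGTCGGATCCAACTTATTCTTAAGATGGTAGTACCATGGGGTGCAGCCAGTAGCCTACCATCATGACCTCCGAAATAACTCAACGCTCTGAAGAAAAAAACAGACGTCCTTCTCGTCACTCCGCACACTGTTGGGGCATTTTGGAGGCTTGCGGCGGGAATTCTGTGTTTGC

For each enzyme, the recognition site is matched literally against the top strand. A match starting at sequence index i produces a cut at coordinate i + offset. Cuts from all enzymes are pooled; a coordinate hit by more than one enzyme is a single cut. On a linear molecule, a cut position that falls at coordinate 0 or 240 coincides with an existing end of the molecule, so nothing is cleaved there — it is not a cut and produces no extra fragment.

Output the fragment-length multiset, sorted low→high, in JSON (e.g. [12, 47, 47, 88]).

[117,123]

Site scan:
  QalIII (GCTAGCC, off=5): no sites
  JekI (TCCCC, off=1): no sites
  OquIII CTACC/1: at [122] ⇒ [123]
  WciIII (TAATGG, off=6): no sites
  YnoVI (GGTATCG, off=3): no sites

All cut coordinates (distinct, sorted): [123]

Fragments:
  [0,123): 123 bp
  [123,240): 117 bp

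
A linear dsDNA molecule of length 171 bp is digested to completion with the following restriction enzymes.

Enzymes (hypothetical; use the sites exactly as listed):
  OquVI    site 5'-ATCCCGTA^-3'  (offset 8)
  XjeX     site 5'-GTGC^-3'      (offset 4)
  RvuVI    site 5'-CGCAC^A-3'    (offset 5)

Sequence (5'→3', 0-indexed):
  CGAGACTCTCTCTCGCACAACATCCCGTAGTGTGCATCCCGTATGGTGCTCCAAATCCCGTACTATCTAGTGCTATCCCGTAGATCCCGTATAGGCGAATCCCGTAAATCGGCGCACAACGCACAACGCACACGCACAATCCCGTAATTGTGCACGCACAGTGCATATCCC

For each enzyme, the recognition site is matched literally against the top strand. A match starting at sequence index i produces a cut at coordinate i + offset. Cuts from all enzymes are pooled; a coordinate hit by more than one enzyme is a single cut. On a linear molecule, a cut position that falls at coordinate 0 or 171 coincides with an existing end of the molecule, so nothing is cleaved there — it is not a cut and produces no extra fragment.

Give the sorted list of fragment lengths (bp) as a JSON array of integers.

[5,6,6,6,6,7,7,7,7,8,9,9,9,11,11,11,13,15,18]

Scan for sites:
  OquVI (ATCCCGTA, off=8): starts [21, 35, 54, 74, 83, 98, 138] → cuts [29, 43, 62, 82, 91, 106, 146]
  XjeX (GTGC, off=4): starts [31, 45, 69, 149, 160] → cuts [35, 49, 73, 153, 164]
  RvuVI (CGCACA, off=5): starts [13, 112, 119, 126, 132, 154] → cuts [18, 117, 124, 131, 137, 159]

Pooled cuts: [18, 29, 35, 43, 49, 62, 73, 82, 91, 106, 117, 124, 131, 137, 146, 153, 159, 164]

Fragments:
  [0,18): 18 bp
  [18,29): 11 bp
  [29,35): 6 bp
  [35,43): 8 bp
  [43,49): 6 bp
  [49,62): 13 bp
  [62,73): 11 bp
  [73,82): 9 bp
  [82,91): 9 bp
  [91,106): 15 bp
  [106,117): 11 bp
  [117,124): 7 bp
  [124,131): 7 bp
  [131,137): 6 bp
  [137,146): 9 bp
  [146,153): 7 bp
  [153,159): 6 bp
  [159,164): 5 bp
  [164,171): 7 bp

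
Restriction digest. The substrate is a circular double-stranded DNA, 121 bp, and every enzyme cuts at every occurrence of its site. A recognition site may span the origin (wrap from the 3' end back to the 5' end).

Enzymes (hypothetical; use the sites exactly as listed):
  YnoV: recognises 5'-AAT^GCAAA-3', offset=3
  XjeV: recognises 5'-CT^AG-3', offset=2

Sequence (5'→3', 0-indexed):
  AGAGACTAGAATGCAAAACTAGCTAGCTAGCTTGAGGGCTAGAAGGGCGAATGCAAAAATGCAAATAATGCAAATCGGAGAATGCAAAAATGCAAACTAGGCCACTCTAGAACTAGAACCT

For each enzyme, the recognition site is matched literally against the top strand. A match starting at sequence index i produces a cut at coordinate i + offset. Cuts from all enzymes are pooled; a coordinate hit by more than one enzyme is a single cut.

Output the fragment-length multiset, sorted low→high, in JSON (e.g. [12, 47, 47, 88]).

[4,4,5,6,7,7,7,8,8,8,9,10,12,12,14]

Site scan:
  YnoV (AATGCAAA, off=3): starts [9, 49, 57, 66, 80, 88] → cuts [12, 52, 60, 69, 83, 91]
  XjeV (CTAG, off=2): starts [5, 18, 22, 26, 38, 96, 106, 112, 119] → cuts [0, 7, 20, 24, 28, 40, 98, 108, 114]

Pooled cuts: [0, 7, 12, 20, 24, 28, 40, 52, 60, 69, 83, 91, 98, 108, 114]

Fragments:
  0→7: 7 bp
  7→12: 5 bp
  12→20: 8 bp
  20→24: 4 bp
  24→28: 4 bp
  28→40: 12 bp
  40→52: 12 bp
  52→60: 8 bp
  60→69: 9 bp
  69→83: 14 bp
  83→91: 8 bp
  91→98: 7 bp
  98→108: 10 bp
  108→114: 6 bp
  114→0 (wrap): 121-114+0 = 7 bp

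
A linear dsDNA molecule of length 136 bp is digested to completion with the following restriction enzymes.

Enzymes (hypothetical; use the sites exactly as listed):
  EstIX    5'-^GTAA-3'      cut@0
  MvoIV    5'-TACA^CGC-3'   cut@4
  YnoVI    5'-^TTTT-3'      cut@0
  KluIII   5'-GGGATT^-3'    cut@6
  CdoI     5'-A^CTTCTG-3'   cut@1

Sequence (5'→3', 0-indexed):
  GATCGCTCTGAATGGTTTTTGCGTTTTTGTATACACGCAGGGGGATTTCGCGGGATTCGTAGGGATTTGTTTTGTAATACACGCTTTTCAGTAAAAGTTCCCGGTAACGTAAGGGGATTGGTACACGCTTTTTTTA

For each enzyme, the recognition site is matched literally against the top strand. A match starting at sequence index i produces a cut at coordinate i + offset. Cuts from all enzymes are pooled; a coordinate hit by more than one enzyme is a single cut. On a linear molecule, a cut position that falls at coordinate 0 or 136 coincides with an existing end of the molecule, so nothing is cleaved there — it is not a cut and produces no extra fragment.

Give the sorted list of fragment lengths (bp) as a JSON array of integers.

Per-enzyme occurrences:
  EstIX (GTAA, off=0): starts [73, 90, 103, 108] → cuts [73, 90, 103, 108]
  MvoIV (TACACGC, off=4): starts [31, 77, 121] → cuts [35, 81, 125]
  YnoVI (TTTT, off=0): starts [15, 16, 23, 24, 69, 84, 128, 129, 130, 131] → cuts [15, 16, 23, 24, 69, 84, 128, 129, 130, 131]
  KluIII (GGGATT, off=6): starts [41, 51, 61, 113] → cuts [47, 57, 67, 119]
  CdoI (ACTTCTG, off=1): no sites

All cut coordinates (distinct, sorted): [15, 16, 23, 24, 35, 47, 57, 67, 69, 73, 81, 84, 90, 103, 108, 119, 125, 128, 129, 130, 131]

Fragments:
  [0,15): 15 bp
  [15,16): 1 bp
  [16,23): 7 bp
  [23,24): 1 bp
  [24,35): 11 bp
  [35,47): 12 bp
  [47,57): 10 bp
  [57,67): 10 bp
  [67,69): 2 bp
  [69,73): 4 bp
  [73,81): 8 bp
  [81,84): 3 bp
  [84,90): 6 bp
  [90,103): 13 bp
  [103,108): 5 bp
  [108,119): 11 bp
  [119,125): 6 bp
  [125,128): 3 bp
  [128,129): 1 bp
  [129,130): 1 bp
  [130,131): 1 bp
  [131,136): 5 bp

[1,1,1,1,1,2,3,3,4,5,5,6,6,7,8,10,10,11,11,12,13,15]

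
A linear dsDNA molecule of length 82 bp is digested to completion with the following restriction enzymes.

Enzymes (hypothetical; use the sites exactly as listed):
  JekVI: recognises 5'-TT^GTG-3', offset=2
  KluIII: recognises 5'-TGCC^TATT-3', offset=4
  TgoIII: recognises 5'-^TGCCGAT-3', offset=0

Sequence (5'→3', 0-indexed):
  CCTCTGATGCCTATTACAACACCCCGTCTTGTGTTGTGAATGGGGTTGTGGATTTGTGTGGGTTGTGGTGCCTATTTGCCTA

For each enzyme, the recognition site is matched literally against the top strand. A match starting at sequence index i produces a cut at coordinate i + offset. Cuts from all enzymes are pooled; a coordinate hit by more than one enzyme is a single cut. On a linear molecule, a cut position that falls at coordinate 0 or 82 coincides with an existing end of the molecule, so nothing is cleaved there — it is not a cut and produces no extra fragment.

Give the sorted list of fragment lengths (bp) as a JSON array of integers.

[5,8,8,9,10,11,12,19]

Site scan:
  JekVI TTGTG/2: at [28, 33, 45, 53, 62] ⇒ [30, 35, 47, 55, 64]
  KluIII TGCCTATT/4: at [7, 68] ⇒ [11, 72]
  TgoIII (TGCCGAT, off=0): no sites

All cut coordinates (distinct, sorted): [11, 30, 35, 47, 55, 64, 72]

Fragment lengths:
  [0,11): 11 bp
  [11,30): 19 bp
  [30,35): 5 bp
  [35,47): 12 bp
  [47,55): 8 bp
  [55,64): 9 bp
  [64,72): 8 bp
  [72,82): 10 bp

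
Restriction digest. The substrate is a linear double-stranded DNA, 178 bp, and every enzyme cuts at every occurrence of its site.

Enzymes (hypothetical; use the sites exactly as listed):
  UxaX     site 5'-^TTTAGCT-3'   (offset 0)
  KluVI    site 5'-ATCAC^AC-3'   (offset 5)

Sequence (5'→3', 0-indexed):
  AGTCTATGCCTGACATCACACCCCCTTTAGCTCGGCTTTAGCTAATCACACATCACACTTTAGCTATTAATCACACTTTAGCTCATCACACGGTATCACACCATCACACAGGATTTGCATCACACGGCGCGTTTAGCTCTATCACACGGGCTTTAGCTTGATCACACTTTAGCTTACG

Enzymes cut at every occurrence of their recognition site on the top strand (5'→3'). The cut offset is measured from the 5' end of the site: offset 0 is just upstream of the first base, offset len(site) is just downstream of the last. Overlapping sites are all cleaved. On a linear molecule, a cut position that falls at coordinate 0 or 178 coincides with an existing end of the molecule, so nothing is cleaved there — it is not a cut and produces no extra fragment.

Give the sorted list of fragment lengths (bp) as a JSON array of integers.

[2,2,2,6,6,7,8,8,10,11,11,13,13,14,14,16,16,19]

Per-enzyme occurrences:
  UxaX TTTAGCT/0: at [25, 36, 58, 76, 131, 151, 167] ⇒ [25, 36, 58, 76, 131, 151, 167]
  KluVI ATCACAC/5: at [14, 44, 51, 69, 84, 94, 102, 118, 140, 160] ⇒ [19, 49, 56, 74, 89, 99, 107, 123, 145, 165]

Pooled cuts: [19, 25, 36, 49, 56, 58, 74, 76, 89, 99, 107, 123, 131, 145, 151, 165, 167]

Fragments:
  [0,19): 19 bp
  [19,25): 6 bp
  [25,36): 11 bp
  [36,49): 13 bp
  [49,56): 7 bp
  [56,58): 2 bp
  [58,74): 16 bp
  [74,76): 2 bp
  [76,89): 13 bp
  [89,99): 10 bp
  [99,107): 8 bp
  [107,123): 16 bp
  [123,131): 8 bp
  [131,145): 14 bp
  [145,151): 6 bp
  [151,165): 14 bp
  [165,167): 2 bp
  [167,178): 11 bp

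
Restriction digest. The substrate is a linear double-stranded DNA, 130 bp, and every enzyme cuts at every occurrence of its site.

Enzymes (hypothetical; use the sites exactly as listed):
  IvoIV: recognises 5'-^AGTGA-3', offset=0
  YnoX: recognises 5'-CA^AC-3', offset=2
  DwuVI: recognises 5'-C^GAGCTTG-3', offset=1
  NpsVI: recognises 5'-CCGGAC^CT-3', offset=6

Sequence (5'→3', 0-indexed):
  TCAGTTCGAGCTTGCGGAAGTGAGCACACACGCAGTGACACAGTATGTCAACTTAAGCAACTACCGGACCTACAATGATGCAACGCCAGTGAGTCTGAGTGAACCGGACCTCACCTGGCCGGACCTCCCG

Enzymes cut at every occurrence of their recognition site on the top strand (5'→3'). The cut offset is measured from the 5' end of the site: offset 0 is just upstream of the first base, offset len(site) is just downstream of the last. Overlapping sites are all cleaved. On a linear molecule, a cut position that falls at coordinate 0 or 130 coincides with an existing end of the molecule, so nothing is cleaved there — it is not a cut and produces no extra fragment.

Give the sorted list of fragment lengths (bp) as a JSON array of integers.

Per-enzyme occurrences:
  IvoIV (AGTGA, off=0): starts [18, 33, 87, 97] → cuts [18, 33, 87, 97]
  YnoX (CAAC, off=2): starts [48, 57, 80] → cuts [50, 59, 82]
  DwuVI (CGAGCTTG, off=1): starts [6] → cuts [7]
  NpsVI (CCGGACCT, off=6): starts [63, 103, 118] → cuts [69, 109, 124]

All cut coordinates (distinct, sorted): [7, 18, 33, 50, 59, 69, 82, 87, 97, 109, 124]

Fragments:
  [0,7): 7 bp
  [7,18): 11 bp
  [18,33): 15 bp
  [33,50): 17 bp
  [50,59): 9 bp
  [59,69): 10 bp
  [69,82): 13 bp
  [82,87): 5 bp
  [87,97): 10 bp
  [97,109): 12 bp
  [109,124): 15 bp
  [124,130): 6 bp

[5,6,7,9,10,10,11,12,13,15,15,17]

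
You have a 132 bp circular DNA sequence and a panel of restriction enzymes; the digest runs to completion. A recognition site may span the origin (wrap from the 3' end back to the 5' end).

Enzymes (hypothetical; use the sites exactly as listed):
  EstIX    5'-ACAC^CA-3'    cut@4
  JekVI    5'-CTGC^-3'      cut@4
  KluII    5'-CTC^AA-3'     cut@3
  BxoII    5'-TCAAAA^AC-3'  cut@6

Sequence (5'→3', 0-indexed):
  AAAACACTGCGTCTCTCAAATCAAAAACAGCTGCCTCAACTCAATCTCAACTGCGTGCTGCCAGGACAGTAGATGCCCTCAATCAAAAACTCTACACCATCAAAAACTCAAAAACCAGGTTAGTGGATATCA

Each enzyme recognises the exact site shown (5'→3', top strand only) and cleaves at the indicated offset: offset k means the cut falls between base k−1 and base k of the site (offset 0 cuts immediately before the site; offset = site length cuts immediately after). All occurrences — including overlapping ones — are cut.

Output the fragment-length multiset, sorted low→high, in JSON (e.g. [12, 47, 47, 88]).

Per-enzyme occurrences:
  EstIX (ACACCA, off=4): starts [93] → cuts [97]
  JekVI (CTGC, off=4): starts [6, 30, 50, 57] → cuts [10, 34, 54, 61]
  KluII (CTCAA, off=3): starts [14, 34, 39, 45, 77, 106] → cuts [17, 37, 42, 48, 80, 109]
  BxoII (TCAAAAAC, off=6): starts [20, 82, 99, 107, 129] → cuts [3, 26, 88, 105, 113]

All cut coordinates (distinct, sorted): [3, 10, 17, 26, 34, 37, 42, 48, 54, 61, 80, 88, 97, 105, 109, 113]

Fragments:
  3→10: 7 bp
  10→17: 7 bp
  17→26: 9 bp
  26→34: 8 bp
  34→37: 3 bp
  37→42: 5 bp
  42→48: 6 bp
  48→54: 6 bp
  54→61: 7 bp
  61→80: 19 bp
  80→88: 8 bp
  88→97: 9 bp
  97→105: 8 bp
  105→109: 4 bp
  109→113: 4 bp
  113→3 (wrap): 132-113+3 = 22 bp

[3,4,4,5,6,6,7,7,7,8,8,8,9,9,19,22]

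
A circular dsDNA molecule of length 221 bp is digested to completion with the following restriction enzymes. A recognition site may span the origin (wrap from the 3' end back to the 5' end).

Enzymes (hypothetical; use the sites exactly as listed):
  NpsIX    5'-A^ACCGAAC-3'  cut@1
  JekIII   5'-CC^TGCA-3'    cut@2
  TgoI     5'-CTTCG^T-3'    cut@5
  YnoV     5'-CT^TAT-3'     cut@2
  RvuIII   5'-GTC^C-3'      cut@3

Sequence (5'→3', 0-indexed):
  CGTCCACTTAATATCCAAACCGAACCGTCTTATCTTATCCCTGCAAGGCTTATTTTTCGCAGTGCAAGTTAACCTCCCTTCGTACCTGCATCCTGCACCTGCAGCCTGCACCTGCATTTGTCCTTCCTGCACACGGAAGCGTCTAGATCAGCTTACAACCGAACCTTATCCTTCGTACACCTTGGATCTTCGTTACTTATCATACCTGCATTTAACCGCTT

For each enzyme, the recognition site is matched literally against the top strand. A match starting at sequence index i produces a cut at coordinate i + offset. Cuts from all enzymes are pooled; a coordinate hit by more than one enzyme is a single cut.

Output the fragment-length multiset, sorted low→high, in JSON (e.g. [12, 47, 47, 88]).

Per-enzyme occurrences:
  NpsIX (AACCGAAC, off=1): starts [17, 156] → cuts [18, 157]
  JekIII (CCTGCA, off=2): starts [39, 84, 91, 97, 104, 110, 125, 204] → cuts [41, 86, 93, 99, 106, 112, 127, 206]
  TgoI (CTTCGT, off=5): starts [77, 170, 187, 218] → cuts [2, 82, 175, 192]
  YnoV (CTTAT, off=2): starts [28, 33, 48, 164, 195] → cuts [30, 35, 50, 166, 197]
  RvuIII (GTCC, off=3): starts [1, 119] → cuts [4, 122]

Pooled cuts: [2, 4, 18, 30, 35, 41, 50, 82, 86, 93, 99, 106, 112, 122, 127, 157, 166, 175, 192, 197, 206]

Fragments:
  2→4: 2 bp
  4→18: 14 bp
  18→30: 12 bp
  30→35: 5 bp
  35→41: 6 bp
  41→50: 9 bp
  50→82: 32 bp
  82→86: 4 bp
  86→93: 7 bp
  93→99: 6 bp
  99→106: 7 bp
  106→112: 6 bp
  112→122: 10 bp
  122→127: 5 bp
  127→157: 30 bp
  157→166: 9 bp
  166→175: 9 bp
  175→192: 17 bp
  192→197: 5 bp
  197→206: 9 bp
  206→2 (wrap): 221-206+2 = 17 bp

[2,4,5,5,5,6,6,6,7,7,9,9,9,9,10,12,14,17,17,30,32]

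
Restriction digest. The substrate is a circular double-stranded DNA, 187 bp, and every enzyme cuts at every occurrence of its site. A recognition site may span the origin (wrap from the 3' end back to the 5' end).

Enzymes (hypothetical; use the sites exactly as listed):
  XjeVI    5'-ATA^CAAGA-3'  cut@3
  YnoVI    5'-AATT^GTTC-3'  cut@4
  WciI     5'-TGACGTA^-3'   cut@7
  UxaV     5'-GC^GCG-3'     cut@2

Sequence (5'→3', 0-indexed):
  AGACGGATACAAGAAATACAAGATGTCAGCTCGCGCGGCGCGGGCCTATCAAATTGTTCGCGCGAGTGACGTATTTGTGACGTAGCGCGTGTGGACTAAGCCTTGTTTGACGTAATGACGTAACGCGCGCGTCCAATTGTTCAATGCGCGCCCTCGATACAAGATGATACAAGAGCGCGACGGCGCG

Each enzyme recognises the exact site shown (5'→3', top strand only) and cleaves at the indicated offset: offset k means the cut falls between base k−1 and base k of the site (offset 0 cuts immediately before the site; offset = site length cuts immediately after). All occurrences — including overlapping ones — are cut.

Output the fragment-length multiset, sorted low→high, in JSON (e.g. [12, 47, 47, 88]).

[2,2,4,5,6,7,8,8,9,9,10,10,11,12,12,12,16,16,28]

Per-enzyme occurrences:
  XjeVI (ATACAAGA, off=3): starts [6, 15, 156, 166] → cuts [9, 18, 159, 169]
  YnoVI (AATTGTTC, off=4): starts [51, 134] → cuts [55, 138]
  WciI (TGACGTA, off=7): starts [66, 77, 107, 115] → cuts [73, 84, 114, 122]
  UxaV (GCGCG, off=2): starts [32, 37, 59, 84, 124, 126, 145, 174, 182] → cuts [34, 39, 61, 86, 126, 128, 147, 176, 184]

All cut coordinates (distinct, sorted): [9, 18, 34, 39, 55, 61, 73, 84, 86, 114, 122, 126, 128, 138, 147, 159, 169, 176, 184]

Fragment lengths:
  9→18: 9 bp
  18→34: 16 bp
  34→39: 5 bp
  39→55: 16 bp
  55→61: 6 bp
  61→73: 12 bp
  73→84: 11 bp
  84→86: 2 bp
  86→114: 28 bp
  114→122: 8 bp
  122→126: 4 bp
  126→128: 2 bp
  128→138: 10 bp
  138→147: 9 bp
  147→159: 12 bp
  159→169: 10 bp
  169→176: 7 bp
  176→184: 8 bp
  184→9 (wrap): 187-184+9 = 12 bp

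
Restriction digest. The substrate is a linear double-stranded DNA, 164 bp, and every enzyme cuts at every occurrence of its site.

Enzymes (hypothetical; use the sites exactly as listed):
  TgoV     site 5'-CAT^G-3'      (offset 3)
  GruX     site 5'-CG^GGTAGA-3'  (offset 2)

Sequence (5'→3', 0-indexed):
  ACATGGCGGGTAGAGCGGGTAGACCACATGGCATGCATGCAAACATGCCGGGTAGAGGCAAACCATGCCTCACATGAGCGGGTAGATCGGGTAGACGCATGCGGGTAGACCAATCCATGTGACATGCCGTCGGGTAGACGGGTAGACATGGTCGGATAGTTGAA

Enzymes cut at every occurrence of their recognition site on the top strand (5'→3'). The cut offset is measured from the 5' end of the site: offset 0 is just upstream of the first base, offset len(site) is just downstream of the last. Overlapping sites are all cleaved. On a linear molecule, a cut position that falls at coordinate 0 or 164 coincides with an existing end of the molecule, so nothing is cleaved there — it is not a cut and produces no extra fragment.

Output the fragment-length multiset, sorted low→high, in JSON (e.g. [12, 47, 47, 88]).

[3,4,4,4,4,5,5,7,7,8,8,9,9,9,9,11,12,15,15,16]

Scan for sites:
  TgoV (CATG, off=3): starts [1, 26, 31, 35, 43, 63, 72, 97, 115, 122, 146] → cuts [4, 29, 34, 38, 46, 66, 75, 100, 118, 125, 149]
  GruX (CGGGTAGA, off=2): starts [6, 15, 48, 78, 87, 101, 130, 138] → cuts [8, 17, 50, 80, 89, 103, 132, 140]

Pooled cuts: [4, 8, 17, 29, 34, 38, 46, 50, 66, 75, 80, 89, 100, 103, 118, 125, 132, 140, 149]

Fragments:
  [0,4): 4 bp
  [4,8): 4 bp
  [8,17): 9 bp
  [17,29): 12 bp
  [29,34): 5 bp
  [34,38): 4 bp
  [38,46): 8 bp
  [46,50): 4 bp
  [50,66): 16 bp
  [66,75): 9 bp
  [75,80): 5 bp
  [80,89): 9 bp
  [89,100): 11 bp
  [100,103): 3 bp
  [103,118): 15 bp
  [118,125): 7 bp
  [125,132): 7 bp
  [132,140): 8 bp
  [140,149): 9 bp
  [149,164): 15 bp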